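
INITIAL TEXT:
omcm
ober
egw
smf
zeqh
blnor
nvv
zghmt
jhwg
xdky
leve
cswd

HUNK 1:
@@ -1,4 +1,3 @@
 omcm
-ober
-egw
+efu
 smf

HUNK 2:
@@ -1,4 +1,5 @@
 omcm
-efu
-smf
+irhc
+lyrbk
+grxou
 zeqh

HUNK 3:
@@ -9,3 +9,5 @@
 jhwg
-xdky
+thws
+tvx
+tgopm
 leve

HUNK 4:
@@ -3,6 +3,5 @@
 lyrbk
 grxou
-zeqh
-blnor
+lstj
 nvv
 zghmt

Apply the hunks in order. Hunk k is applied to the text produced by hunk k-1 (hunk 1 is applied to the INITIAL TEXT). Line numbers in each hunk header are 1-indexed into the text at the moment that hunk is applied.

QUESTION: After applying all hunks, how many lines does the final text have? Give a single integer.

Hunk 1: at line 1 remove [ober,egw] add [efu] -> 11 lines: omcm efu smf zeqh blnor nvv zghmt jhwg xdky leve cswd
Hunk 2: at line 1 remove [efu,smf] add [irhc,lyrbk,grxou] -> 12 lines: omcm irhc lyrbk grxou zeqh blnor nvv zghmt jhwg xdky leve cswd
Hunk 3: at line 9 remove [xdky] add [thws,tvx,tgopm] -> 14 lines: omcm irhc lyrbk grxou zeqh blnor nvv zghmt jhwg thws tvx tgopm leve cswd
Hunk 4: at line 3 remove [zeqh,blnor] add [lstj] -> 13 lines: omcm irhc lyrbk grxou lstj nvv zghmt jhwg thws tvx tgopm leve cswd
Final line count: 13

Answer: 13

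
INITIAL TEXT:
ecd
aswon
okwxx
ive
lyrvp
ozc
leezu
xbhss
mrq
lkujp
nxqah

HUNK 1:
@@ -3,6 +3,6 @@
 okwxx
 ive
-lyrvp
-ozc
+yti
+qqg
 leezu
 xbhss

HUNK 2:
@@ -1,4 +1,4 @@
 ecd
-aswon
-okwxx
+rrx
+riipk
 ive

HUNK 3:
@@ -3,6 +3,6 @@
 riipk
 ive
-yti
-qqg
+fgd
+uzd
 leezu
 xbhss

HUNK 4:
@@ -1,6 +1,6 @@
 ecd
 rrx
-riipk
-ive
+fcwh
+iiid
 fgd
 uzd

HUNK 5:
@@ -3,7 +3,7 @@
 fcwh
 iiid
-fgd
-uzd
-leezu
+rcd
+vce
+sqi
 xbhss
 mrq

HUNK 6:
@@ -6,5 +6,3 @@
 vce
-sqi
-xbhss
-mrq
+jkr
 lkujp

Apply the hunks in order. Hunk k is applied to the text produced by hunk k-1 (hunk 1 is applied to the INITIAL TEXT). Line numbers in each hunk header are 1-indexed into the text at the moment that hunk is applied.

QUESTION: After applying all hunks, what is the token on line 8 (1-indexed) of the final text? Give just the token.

Hunk 1: at line 3 remove [lyrvp,ozc] add [yti,qqg] -> 11 lines: ecd aswon okwxx ive yti qqg leezu xbhss mrq lkujp nxqah
Hunk 2: at line 1 remove [aswon,okwxx] add [rrx,riipk] -> 11 lines: ecd rrx riipk ive yti qqg leezu xbhss mrq lkujp nxqah
Hunk 3: at line 3 remove [yti,qqg] add [fgd,uzd] -> 11 lines: ecd rrx riipk ive fgd uzd leezu xbhss mrq lkujp nxqah
Hunk 4: at line 1 remove [riipk,ive] add [fcwh,iiid] -> 11 lines: ecd rrx fcwh iiid fgd uzd leezu xbhss mrq lkujp nxqah
Hunk 5: at line 3 remove [fgd,uzd,leezu] add [rcd,vce,sqi] -> 11 lines: ecd rrx fcwh iiid rcd vce sqi xbhss mrq lkujp nxqah
Hunk 6: at line 6 remove [sqi,xbhss,mrq] add [jkr] -> 9 lines: ecd rrx fcwh iiid rcd vce jkr lkujp nxqah
Final line 8: lkujp

Answer: lkujp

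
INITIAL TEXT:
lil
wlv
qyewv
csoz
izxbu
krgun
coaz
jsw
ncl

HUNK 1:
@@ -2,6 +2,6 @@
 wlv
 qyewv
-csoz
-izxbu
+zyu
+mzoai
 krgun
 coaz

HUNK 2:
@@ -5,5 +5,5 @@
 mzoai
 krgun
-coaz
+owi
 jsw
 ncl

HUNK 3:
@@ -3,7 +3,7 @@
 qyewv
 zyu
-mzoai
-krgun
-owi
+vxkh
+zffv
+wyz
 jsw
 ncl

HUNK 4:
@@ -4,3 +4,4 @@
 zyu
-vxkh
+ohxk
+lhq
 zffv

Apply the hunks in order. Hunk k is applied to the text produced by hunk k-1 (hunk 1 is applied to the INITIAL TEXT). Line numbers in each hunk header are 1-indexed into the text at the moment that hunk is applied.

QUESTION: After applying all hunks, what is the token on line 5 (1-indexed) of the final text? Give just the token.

Answer: ohxk

Derivation:
Hunk 1: at line 2 remove [csoz,izxbu] add [zyu,mzoai] -> 9 lines: lil wlv qyewv zyu mzoai krgun coaz jsw ncl
Hunk 2: at line 5 remove [coaz] add [owi] -> 9 lines: lil wlv qyewv zyu mzoai krgun owi jsw ncl
Hunk 3: at line 3 remove [mzoai,krgun,owi] add [vxkh,zffv,wyz] -> 9 lines: lil wlv qyewv zyu vxkh zffv wyz jsw ncl
Hunk 4: at line 4 remove [vxkh] add [ohxk,lhq] -> 10 lines: lil wlv qyewv zyu ohxk lhq zffv wyz jsw ncl
Final line 5: ohxk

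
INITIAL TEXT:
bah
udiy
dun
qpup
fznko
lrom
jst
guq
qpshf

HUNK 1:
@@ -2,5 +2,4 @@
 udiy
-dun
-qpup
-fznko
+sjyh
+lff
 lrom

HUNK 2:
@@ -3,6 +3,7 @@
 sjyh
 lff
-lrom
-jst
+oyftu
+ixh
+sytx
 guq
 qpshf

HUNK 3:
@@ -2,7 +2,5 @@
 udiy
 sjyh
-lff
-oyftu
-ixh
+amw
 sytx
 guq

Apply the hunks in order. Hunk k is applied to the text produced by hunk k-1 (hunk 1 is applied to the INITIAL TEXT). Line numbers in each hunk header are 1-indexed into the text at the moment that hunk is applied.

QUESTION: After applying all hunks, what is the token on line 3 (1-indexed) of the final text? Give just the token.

Hunk 1: at line 2 remove [dun,qpup,fznko] add [sjyh,lff] -> 8 lines: bah udiy sjyh lff lrom jst guq qpshf
Hunk 2: at line 3 remove [lrom,jst] add [oyftu,ixh,sytx] -> 9 lines: bah udiy sjyh lff oyftu ixh sytx guq qpshf
Hunk 3: at line 2 remove [lff,oyftu,ixh] add [amw] -> 7 lines: bah udiy sjyh amw sytx guq qpshf
Final line 3: sjyh

Answer: sjyh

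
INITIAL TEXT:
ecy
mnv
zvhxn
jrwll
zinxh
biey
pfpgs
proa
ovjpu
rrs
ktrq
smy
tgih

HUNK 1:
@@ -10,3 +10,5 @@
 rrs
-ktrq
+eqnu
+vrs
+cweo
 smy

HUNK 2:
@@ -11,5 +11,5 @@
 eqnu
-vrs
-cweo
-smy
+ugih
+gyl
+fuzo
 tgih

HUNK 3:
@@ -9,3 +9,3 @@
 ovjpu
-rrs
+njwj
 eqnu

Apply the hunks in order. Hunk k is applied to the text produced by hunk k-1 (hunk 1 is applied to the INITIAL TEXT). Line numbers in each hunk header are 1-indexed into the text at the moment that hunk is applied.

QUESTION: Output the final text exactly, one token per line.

Answer: ecy
mnv
zvhxn
jrwll
zinxh
biey
pfpgs
proa
ovjpu
njwj
eqnu
ugih
gyl
fuzo
tgih

Derivation:
Hunk 1: at line 10 remove [ktrq] add [eqnu,vrs,cweo] -> 15 lines: ecy mnv zvhxn jrwll zinxh biey pfpgs proa ovjpu rrs eqnu vrs cweo smy tgih
Hunk 2: at line 11 remove [vrs,cweo,smy] add [ugih,gyl,fuzo] -> 15 lines: ecy mnv zvhxn jrwll zinxh biey pfpgs proa ovjpu rrs eqnu ugih gyl fuzo tgih
Hunk 3: at line 9 remove [rrs] add [njwj] -> 15 lines: ecy mnv zvhxn jrwll zinxh biey pfpgs proa ovjpu njwj eqnu ugih gyl fuzo tgih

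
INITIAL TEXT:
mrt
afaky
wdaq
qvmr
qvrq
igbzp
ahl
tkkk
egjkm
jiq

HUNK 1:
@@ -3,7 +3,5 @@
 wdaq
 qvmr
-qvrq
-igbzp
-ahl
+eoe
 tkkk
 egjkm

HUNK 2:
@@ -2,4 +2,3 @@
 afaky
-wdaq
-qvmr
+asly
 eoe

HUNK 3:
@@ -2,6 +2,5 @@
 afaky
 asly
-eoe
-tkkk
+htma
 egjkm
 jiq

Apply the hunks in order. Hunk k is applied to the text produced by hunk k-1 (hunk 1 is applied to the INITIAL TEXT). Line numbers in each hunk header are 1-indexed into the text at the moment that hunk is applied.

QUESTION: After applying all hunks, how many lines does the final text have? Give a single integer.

Hunk 1: at line 3 remove [qvrq,igbzp,ahl] add [eoe] -> 8 lines: mrt afaky wdaq qvmr eoe tkkk egjkm jiq
Hunk 2: at line 2 remove [wdaq,qvmr] add [asly] -> 7 lines: mrt afaky asly eoe tkkk egjkm jiq
Hunk 3: at line 2 remove [eoe,tkkk] add [htma] -> 6 lines: mrt afaky asly htma egjkm jiq
Final line count: 6

Answer: 6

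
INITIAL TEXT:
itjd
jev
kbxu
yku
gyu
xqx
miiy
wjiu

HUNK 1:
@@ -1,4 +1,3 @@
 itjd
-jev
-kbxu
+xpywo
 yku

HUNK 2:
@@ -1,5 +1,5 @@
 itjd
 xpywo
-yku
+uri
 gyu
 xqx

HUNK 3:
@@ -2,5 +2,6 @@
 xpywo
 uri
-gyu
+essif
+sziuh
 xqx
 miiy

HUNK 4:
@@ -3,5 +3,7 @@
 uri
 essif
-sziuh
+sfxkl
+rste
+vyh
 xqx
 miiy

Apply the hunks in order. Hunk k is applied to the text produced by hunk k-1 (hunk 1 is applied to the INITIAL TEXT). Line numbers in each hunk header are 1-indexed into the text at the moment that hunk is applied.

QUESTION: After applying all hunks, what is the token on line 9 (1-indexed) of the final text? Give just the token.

Hunk 1: at line 1 remove [jev,kbxu] add [xpywo] -> 7 lines: itjd xpywo yku gyu xqx miiy wjiu
Hunk 2: at line 1 remove [yku] add [uri] -> 7 lines: itjd xpywo uri gyu xqx miiy wjiu
Hunk 3: at line 2 remove [gyu] add [essif,sziuh] -> 8 lines: itjd xpywo uri essif sziuh xqx miiy wjiu
Hunk 4: at line 3 remove [sziuh] add [sfxkl,rste,vyh] -> 10 lines: itjd xpywo uri essif sfxkl rste vyh xqx miiy wjiu
Final line 9: miiy

Answer: miiy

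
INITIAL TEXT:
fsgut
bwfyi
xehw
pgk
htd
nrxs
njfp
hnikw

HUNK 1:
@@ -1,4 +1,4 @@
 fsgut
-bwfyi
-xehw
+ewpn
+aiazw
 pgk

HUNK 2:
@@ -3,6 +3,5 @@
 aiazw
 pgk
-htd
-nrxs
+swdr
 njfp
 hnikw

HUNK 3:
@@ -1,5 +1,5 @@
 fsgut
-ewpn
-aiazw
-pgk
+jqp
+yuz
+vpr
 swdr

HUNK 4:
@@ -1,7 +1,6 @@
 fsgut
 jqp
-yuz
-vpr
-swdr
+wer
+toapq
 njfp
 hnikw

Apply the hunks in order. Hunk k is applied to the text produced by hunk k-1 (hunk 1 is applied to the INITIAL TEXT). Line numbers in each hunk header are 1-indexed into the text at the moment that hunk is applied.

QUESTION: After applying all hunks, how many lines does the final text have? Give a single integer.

Hunk 1: at line 1 remove [bwfyi,xehw] add [ewpn,aiazw] -> 8 lines: fsgut ewpn aiazw pgk htd nrxs njfp hnikw
Hunk 2: at line 3 remove [htd,nrxs] add [swdr] -> 7 lines: fsgut ewpn aiazw pgk swdr njfp hnikw
Hunk 3: at line 1 remove [ewpn,aiazw,pgk] add [jqp,yuz,vpr] -> 7 lines: fsgut jqp yuz vpr swdr njfp hnikw
Hunk 4: at line 1 remove [yuz,vpr,swdr] add [wer,toapq] -> 6 lines: fsgut jqp wer toapq njfp hnikw
Final line count: 6

Answer: 6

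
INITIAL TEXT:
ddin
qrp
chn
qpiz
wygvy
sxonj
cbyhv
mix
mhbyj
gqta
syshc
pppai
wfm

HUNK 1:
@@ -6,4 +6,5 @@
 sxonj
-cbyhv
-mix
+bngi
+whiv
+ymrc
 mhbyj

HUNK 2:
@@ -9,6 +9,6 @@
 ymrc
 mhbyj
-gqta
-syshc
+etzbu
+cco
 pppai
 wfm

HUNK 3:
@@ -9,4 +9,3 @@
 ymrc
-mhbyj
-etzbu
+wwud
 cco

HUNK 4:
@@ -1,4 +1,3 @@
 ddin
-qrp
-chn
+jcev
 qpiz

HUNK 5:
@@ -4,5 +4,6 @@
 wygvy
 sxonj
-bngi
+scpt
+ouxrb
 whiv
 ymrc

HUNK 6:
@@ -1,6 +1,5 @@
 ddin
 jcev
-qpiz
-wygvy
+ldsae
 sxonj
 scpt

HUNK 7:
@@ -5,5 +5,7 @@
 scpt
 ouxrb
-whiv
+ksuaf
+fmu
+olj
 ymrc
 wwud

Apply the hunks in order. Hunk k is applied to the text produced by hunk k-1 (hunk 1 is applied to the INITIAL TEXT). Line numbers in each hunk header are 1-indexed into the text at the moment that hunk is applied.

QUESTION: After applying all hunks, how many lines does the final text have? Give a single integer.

Hunk 1: at line 6 remove [cbyhv,mix] add [bngi,whiv,ymrc] -> 14 lines: ddin qrp chn qpiz wygvy sxonj bngi whiv ymrc mhbyj gqta syshc pppai wfm
Hunk 2: at line 9 remove [gqta,syshc] add [etzbu,cco] -> 14 lines: ddin qrp chn qpiz wygvy sxonj bngi whiv ymrc mhbyj etzbu cco pppai wfm
Hunk 3: at line 9 remove [mhbyj,etzbu] add [wwud] -> 13 lines: ddin qrp chn qpiz wygvy sxonj bngi whiv ymrc wwud cco pppai wfm
Hunk 4: at line 1 remove [qrp,chn] add [jcev] -> 12 lines: ddin jcev qpiz wygvy sxonj bngi whiv ymrc wwud cco pppai wfm
Hunk 5: at line 4 remove [bngi] add [scpt,ouxrb] -> 13 lines: ddin jcev qpiz wygvy sxonj scpt ouxrb whiv ymrc wwud cco pppai wfm
Hunk 6: at line 1 remove [qpiz,wygvy] add [ldsae] -> 12 lines: ddin jcev ldsae sxonj scpt ouxrb whiv ymrc wwud cco pppai wfm
Hunk 7: at line 5 remove [whiv] add [ksuaf,fmu,olj] -> 14 lines: ddin jcev ldsae sxonj scpt ouxrb ksuaf fmu olj ymrc wwud cco pppai wfm
Final line count: 14

Answer: 14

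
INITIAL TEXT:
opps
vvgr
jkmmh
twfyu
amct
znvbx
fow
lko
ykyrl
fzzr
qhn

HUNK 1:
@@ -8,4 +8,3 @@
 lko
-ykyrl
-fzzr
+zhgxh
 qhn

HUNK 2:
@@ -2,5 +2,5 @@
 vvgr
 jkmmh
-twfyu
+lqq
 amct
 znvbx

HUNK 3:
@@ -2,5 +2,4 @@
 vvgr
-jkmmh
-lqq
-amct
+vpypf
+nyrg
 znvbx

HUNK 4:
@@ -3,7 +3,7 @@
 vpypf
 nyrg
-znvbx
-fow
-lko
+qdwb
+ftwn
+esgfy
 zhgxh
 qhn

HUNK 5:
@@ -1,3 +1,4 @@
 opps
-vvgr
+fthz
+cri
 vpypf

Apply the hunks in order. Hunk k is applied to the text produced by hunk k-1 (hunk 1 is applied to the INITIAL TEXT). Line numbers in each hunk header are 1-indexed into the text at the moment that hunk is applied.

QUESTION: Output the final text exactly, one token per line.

Answer: opps
fthz
cri
vpypf
nyrg
qdwb
ftwn
esgfy
zhgxh
qhn

Derivation:
Hunk 1: at line 8 remove [ykyrl,fzzr] add [zhgxh] -> 10 lines: opps vvgr jkmmh twfyu amct znvbx fow lko zhgxh qhn
Hunk 2: at line 2 remove [twfyu] add [lqq] -> 10 lines: opps vvgr jkmmh lqq amct znvbx fow lko zhgxh qhn
Hunk 3: at line 2 remove [jkmmh,lqq,amct] add [vpypf,nyrg] -> 9 lines: opps vvgr vpypf nyrg znvbx fow lko zhgxh qhn
Hunk 4: at line 3 remove [znvbx,fow,lko] add [qdwb,ftwn,esgfy] -> 9 lines: opps vvgr vpypf nyrg qdwb ftwn esgfy zhgxh qhn
Hunk 5: at line 1 remove [vvgr] add [fthz,cri] -> 10 lines: opps fthz cri vpypf nyrg qdwb ftwn esgfy zhgxh qhn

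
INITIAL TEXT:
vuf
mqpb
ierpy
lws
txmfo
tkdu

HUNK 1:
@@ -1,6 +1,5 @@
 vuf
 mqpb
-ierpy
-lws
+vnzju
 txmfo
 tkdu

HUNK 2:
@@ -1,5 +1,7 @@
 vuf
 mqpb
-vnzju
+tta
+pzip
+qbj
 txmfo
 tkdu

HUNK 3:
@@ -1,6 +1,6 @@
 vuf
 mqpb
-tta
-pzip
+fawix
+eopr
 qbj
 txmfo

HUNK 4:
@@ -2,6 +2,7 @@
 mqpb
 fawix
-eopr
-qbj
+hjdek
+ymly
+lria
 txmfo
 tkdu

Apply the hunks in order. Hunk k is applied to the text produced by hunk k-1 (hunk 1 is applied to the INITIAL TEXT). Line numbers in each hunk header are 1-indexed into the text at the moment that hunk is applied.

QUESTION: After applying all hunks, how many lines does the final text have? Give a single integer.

Hunk 1: at line 1 remove [ierpy,lws] add [vnzju] -> 5 lines: vuf mqpb vnzju txmfo tkdu
Hunk 2: at line 1 remove [vnzju] add [tta,pzip,qbj] -> 7 lines: vuf mqpb tta pzip qbj txmfo tkdu
Hunk 3: at line 1 remove [tta,pzip] add [fawix,eopr] -> 7 lines: vuf mqpb fawix eopr qbj txmfo tkdu
Hunk 4: at line 2 remove [eopr,qbj] add [hjdek,ymly,lria] -> 8 lines: vuf mqpb fawix hjdek ymly lria txmfo tkdu
Final line count: 8

Answer: 8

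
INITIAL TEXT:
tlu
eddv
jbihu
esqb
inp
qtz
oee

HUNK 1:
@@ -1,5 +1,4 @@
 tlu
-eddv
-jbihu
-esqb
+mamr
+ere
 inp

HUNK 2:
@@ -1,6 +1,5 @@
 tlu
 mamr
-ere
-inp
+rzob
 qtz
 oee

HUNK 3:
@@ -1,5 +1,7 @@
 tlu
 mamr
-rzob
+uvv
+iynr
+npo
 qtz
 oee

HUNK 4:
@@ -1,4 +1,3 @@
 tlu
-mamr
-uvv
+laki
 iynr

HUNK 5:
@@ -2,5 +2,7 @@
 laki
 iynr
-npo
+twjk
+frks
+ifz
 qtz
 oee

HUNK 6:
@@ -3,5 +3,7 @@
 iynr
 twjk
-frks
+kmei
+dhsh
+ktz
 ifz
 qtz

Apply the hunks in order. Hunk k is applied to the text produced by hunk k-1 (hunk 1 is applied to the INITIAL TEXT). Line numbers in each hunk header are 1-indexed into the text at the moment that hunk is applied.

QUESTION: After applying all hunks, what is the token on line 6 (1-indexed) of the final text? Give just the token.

Hunk 1: at line 1 remove [eddv,jbihu,esqb] add [mamr,ere] -> 6 lines: tlu mamr ere inp qtz oee
Hunk 2: at line 1 remove [ere,inp] add [rzob] -> 5 lines: tlu mamr rzob qtz oee
Hunk 3: at line 1 remove [rzob] add [uvv,iynr,npo] -> 7 lines: tlu mamr uvv iynr npo qtz oee
Hunk 4: at line 1 remove [mamr,uvv] add [laki] -> 6 lines: tlu laki iynr npo qtz oee
Hunk 5: at line 2 remove [npo] add [twjk,frks,ifz] -> 8 lines: tlu laki iynr twjk frks ifz qtz oee
Hunk 6: at line 3 remove [frks] add [kmei,dhsh,ktz] -> 10 lines: tlu laki iynr twjk kmei dhsh ktz ifz qtz oee
Final line 6: dhsh

Answer: dhsh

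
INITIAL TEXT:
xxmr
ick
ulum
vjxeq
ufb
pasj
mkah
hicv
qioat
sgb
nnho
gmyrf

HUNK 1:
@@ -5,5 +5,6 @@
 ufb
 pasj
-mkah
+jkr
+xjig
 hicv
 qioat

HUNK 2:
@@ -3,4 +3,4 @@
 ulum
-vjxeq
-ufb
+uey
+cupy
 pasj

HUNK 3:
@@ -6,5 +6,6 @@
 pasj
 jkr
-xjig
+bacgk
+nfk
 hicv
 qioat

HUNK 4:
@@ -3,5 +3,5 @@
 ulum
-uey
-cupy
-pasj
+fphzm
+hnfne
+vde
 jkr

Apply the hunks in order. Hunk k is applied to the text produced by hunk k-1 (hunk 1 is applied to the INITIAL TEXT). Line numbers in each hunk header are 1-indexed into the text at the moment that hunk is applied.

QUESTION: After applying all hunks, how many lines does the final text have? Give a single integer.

Hunk 1: at line 5 remove [mkah] add [jkr,xjig] -> 13 lines: xxmr ick ulum vjxeq ufb pasj jkr xjig hicv qioat sgb nnho gmyrf
Hunk 2: at line 3 remove [vjxeq,ufb] add [uey,cupy] -> 13 lines: xxmr ick ulum uey cupy pasj jkr xjig hicv qioat sgb nnho gmyrf
Hunk 3: at line 6 remove [xjig] add [bacgk,nfk] -> 14 lines: xxmr ick ulum uey cupy pasj jkr bacgk nfk hicv qioat sgb nnho gmyrf
Hunk 4: at line 3 remove [uey,cupy,pasj] add [fphzm,hnfne,vde] -> 14 lines: xxmr ick ulum fphzm hnfne vde jkr bacgk nfk hicv qioat sgb nnho gmyrf
Final line count: 14

Answer: 14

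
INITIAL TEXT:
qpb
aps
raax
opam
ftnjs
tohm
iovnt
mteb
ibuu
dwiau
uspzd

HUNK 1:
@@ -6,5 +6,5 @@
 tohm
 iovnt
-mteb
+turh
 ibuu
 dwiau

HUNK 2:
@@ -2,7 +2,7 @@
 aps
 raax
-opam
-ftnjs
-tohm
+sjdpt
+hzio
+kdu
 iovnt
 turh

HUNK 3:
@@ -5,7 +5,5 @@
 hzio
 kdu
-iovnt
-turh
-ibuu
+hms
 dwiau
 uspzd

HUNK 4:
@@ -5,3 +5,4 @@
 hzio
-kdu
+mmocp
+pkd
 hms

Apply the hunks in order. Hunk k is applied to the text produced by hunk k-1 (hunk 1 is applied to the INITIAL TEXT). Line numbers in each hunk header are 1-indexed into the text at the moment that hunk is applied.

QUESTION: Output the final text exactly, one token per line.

Hunk 1: at line 6 remove [mteb] add [turh] -> 11 lines: qpb aps raax opam ftnjs tohm iovnt turh ibuu dwiau uspzd
Hunk 2: at line 2 remove [opam,ftnjs,tohm] add [sjdpt,hzio,kdu] -> 11 lines: qpb aps raax sjdpt hzio kdu iovnt turh ibuu dwiau uspzd
Hunk 3: at line 5 remove [iovnt,turh,ibuu] add [hms] -> 9 lines: qpb aps raax sjdpt hzio kdu hms dwiau uspzd
Hunk 4: at line 5 remove [kdu] add [mmocp,pkd] -> 10 lines: qpb aps raax sjdpt hzio mmocp pkd hms dwiau uspzd

Answer: qpb
aps
raax
sjdpt
hzio
mmocp
pkd
hms
dwiau
uspzd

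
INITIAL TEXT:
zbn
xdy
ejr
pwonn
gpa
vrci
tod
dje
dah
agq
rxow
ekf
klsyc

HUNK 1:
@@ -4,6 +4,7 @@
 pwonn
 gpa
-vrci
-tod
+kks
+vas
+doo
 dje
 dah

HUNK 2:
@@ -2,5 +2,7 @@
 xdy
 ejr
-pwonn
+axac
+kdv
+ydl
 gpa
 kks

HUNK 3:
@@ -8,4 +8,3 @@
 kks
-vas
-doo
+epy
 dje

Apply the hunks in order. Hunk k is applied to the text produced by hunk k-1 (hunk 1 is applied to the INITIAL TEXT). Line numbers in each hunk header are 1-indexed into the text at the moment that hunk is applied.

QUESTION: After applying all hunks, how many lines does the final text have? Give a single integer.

Hunk 1: at line 4 remove [vrci,tod] add [kks,vas,doo] -> 14 lines: zbn xdy ejr pwonn gpa kks vas doo dje dah agq rxow ekf klsyc
Hunk 2: at line 2 remove [pwonn] add [axac,kdv,ydl] -> 16 lines: zbn xdy ejr axac kdv ydl gpa kks vas doo dje dah agq rxow ekf klsyc
Hunk 3: at line 8 remove [vas,doo] add [epy] -> 15 lines: zbn xdy ejr axac kdv ydl gpa kks epy dje dah agq rxow ekf klsyc
Final line count: 15

Answer: 15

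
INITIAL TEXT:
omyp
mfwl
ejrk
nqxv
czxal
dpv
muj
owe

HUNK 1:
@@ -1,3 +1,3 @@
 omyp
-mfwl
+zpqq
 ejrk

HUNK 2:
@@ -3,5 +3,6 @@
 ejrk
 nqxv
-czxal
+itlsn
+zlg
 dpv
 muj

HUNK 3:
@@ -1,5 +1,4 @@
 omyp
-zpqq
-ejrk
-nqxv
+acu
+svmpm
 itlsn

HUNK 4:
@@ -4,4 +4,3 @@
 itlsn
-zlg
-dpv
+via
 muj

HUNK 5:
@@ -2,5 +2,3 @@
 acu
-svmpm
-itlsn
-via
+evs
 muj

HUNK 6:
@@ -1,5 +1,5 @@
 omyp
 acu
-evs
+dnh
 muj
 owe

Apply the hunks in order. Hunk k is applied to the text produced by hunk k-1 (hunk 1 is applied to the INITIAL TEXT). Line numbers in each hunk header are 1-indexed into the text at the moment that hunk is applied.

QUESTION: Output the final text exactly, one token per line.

Answer: omyp
acu
dnh
muj
owe

Derivation:
Hunk 1: at line 1 remove [mfwl] add [zpqq] -> 8 lines: omyp zpqq ejrk nqxv czxal dpv muj owe
Hunk 2: at line 3 remove [czxal] add [itlsn,zlg] -> 9 lines: omyp zpqq ejrk nqxv itlsn zlg dpv muj owe
Hunk 3: at line 1 remove [zpqq,ejrk,nqxv] add [acu,svmpm] -> 8 lines: omyp acu svmpm itlsn zlg dpv muj owe
Hunk 4: at line 4 remove [zlg,dpv] add [via] -> 7 lines: omyp acu svmpm itlsn via muj owe
Hunk 5: at line 2 remove [svmpm,itlsn,via] add [evs] -> 5 lines: omyp acu evs muj owe
Hunk 6: at line 1 remove [evs] add [dnh] -> 5 lines: omyp acu dnh muj owe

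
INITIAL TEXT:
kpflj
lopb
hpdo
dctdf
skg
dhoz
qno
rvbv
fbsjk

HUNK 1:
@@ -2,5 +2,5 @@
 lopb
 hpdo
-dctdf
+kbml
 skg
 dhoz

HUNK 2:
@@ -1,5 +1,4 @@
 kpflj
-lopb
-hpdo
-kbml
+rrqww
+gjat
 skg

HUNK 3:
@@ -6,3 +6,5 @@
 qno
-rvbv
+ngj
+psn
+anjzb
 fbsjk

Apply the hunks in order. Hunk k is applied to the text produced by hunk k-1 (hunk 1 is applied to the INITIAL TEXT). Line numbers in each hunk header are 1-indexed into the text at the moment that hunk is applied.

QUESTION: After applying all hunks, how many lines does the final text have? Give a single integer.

Answer: 10

Derivation:
Hunk 1: at line 2 remove [dctdf] add [kbml] -> 9 lines: kpflj lopb hpdo kbml skg dhoz qno rvbv fbsjk
Hunk 2: at line 1 remove [lopb,hpdo,kbml] add [rrqww,gjat] -> 8 lines: kpflj rrqww gjat skg dhoz qno rvbv fbsjk
Hunk 3: at line 6 remove [rvbv] add [ngj,psn,anjzb] -> 10 lines: kpflj rrqww gjat skg dhoz qno ngj psn anjzb fbsjk
Final line count: 10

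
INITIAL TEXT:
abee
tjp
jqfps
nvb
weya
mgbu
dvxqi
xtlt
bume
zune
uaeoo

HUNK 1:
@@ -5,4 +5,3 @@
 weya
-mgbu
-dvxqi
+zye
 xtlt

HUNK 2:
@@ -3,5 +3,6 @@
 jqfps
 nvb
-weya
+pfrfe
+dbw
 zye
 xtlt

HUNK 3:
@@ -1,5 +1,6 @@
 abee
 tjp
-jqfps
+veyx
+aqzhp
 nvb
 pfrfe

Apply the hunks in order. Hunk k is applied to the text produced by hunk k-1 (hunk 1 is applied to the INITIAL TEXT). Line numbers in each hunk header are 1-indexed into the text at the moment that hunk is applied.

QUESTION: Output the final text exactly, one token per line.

Hunk 1: at line 5 remove [mgbu,dvxqi] add [zye] -> 10 lines: abee tjp jqfps nvb weya zye xtlt bume zune uaeoo
Hunk 2: at line 3 remove [weya] add [pfrfe,dbw] -> 11 lines: abee tjp jqfps nvb pfrfe dbw zye xtlt bume zune uaeoo
Hunk 3: at line 1 remove [jqfps] add [veyx,aqzhp] -> 12 lines: abee tjp veyx aqzhp nvb pfrfe dbw zye xtlt bume zune uaeoo

Answer: abee
tjp
veyx
aqzhp
nvb
pfrfe
dbw
zye
xtlt
bume
zune
uaeoo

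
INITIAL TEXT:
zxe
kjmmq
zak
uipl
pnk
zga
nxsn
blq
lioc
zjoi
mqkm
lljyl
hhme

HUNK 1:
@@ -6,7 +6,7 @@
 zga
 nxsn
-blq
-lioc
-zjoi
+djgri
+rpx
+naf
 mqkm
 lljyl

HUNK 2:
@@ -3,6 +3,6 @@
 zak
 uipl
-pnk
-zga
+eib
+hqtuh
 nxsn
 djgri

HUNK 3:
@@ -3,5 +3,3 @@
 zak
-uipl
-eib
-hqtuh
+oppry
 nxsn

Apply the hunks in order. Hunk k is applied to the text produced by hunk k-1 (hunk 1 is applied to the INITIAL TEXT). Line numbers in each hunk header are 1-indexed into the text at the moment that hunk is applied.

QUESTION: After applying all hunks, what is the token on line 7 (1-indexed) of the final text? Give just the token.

Hunk 1: at line 6 remove [blq,lioc,zjoi] add [djgri,rpx,naf] -> 13 lines: zxe kjmmq zak uipl pnk zga nxsn djgri rpx naf mqkm lljyl hhme
Hunk 2: at line 3 remove [pnk,zga] add [eib,hqtuh] -> 13 lines: zxe kjmmq zak uipl eib hqtuh nxsn djgri rpx naf mqkm lljyl hhme
Hunk 3: at line 3 remove [uipl,eib,hqtuh] add [oppry] -> 11 lines: zxe kjmmq zak oppry nxsn djgri rpx naf mqkm lljyl hhme
Final line 7: rpx

Answer: rpx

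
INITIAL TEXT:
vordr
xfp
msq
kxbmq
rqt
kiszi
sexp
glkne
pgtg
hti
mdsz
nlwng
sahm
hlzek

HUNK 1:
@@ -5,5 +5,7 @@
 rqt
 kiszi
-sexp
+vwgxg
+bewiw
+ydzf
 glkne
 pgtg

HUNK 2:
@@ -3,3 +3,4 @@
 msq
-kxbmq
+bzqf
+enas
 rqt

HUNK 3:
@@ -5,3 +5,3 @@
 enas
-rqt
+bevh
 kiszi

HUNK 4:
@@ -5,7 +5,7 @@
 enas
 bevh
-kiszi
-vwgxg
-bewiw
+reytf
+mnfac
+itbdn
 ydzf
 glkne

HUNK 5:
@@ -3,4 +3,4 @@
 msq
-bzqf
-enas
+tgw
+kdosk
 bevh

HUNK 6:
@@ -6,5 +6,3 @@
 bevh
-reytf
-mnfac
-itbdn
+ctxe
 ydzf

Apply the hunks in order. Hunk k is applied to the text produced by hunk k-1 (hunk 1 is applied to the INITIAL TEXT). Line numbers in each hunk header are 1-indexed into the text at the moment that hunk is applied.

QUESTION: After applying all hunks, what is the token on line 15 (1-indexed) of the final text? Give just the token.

Answer: hlzek

Derivation:
Hunk 1: at line 5 remove [sexp] add [vwgxg,bewiw,ydzf] -> 16 lines: vordr xfp msq kxbmq rqt kiszi vwgxg bewiw ydzf glkne pgtg hti mdsz nlwng sahm hlzek
Hunk 2: at line 3 remove [kxbmq] add [bzqf,enas] -> 17 lines: vordr xfp msq bzqf enas rqt kiszi vwgxg bewiw ydzf glkne pgtg hti mdsz nlwng sahm hlzek
Hunk 3: at line 5 remove [rqt] add [bevh] -> 17 lines: vordr xfp msq bzqf enas bevh kiszi vwgxg bewiw ydzf glkne pgtg hti mdsz nlwng sahm hlzek
Hunk 4: at line 5 remove [kiszi,vwgxg,bewiw] add [reytf,mnfac,itbdn] -> 17 lines: vordr xfp msq bzqf enas bevh reytf mnfac itbdn ydzf glkne pgtg hti mdsz nlwng sahm hlzek
Hunk 5: at line 3 remove [bzqf,enas] add [tgw,kdosk] -> 17 lines: vordr xfp msq tgw kdosk bevh reytf mnfac itbdn ydzf glkne pgtg hti mdsz nlwng sahm hlzek
Hunk 6: at line 6 remove [reytf,mnfac,itbdn] add [ctxe] -> 15 lines: vordr xfp msq tgw kdosk bevh ctxe ydzf glkne pgtg hti mdsz nlwng sahm hlzek
Final line 15: hlzek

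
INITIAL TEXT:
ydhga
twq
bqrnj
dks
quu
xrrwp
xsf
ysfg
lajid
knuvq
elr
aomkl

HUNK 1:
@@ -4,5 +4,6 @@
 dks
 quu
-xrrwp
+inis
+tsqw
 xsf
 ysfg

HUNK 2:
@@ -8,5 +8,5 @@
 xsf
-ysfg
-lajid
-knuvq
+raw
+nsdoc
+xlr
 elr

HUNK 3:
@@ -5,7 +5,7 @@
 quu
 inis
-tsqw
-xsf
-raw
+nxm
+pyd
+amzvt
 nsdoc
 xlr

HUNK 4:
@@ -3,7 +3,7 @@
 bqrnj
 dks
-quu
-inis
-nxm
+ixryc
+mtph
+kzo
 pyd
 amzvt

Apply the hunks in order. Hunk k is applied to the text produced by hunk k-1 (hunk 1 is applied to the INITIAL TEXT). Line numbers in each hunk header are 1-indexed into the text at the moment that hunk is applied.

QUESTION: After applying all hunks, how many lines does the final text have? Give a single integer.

Hunk 1: at line 4 remove [xrrwp] add [inis,tsqw] -> 13 lines: ydhga twq bqrnj dks quu inis tsqw xsf ysfg lajid knuvq elr aomkl
Hunk 2: at line 8 remove [ysfg,lajid,knuvq] add [raw,nsdoc,xlr] -> 13 lines: ydhga twq bqrnj dks quu inis tsqw xsf raw nsdoc xlr elr aomkl
Hunk 3: at line 5 remove [tsqw,xsf,raw] add [nxm,pyd,amzvt] -> 13 lines: ydhga twq bqrnj dks quu inis nxm pyd amzvt nsdoc xlr elr aomkl
Hunk 4: at line 3 remove [quu,inis,nxm] add [ixryc,mtph,kzo] -> 13 lines: ydhga twq bqrnj dks ixryc mtph kzo pyd amzvt nsdoc xlr elr aomkl
Final line count: 13

Answer: 13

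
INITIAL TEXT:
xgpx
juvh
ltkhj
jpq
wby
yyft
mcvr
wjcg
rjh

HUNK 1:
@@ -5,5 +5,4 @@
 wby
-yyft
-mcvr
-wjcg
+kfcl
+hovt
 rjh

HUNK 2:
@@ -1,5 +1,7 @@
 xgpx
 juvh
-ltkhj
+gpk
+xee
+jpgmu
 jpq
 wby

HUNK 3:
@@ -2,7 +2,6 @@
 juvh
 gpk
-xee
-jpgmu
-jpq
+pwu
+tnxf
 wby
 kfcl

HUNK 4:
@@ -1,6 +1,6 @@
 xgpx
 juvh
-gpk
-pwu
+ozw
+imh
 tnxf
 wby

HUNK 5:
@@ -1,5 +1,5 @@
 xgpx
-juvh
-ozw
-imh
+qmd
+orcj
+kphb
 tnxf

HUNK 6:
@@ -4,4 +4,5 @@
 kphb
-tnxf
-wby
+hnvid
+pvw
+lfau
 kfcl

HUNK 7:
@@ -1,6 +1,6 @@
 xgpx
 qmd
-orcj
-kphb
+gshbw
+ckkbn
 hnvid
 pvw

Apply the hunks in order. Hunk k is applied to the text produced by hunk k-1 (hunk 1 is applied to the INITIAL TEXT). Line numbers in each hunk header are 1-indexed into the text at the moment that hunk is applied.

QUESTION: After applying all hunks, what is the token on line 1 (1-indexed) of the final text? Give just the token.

Answer: xgpx

Derivation:
Hunk 1: at line 5 remove [yyft,mcvr,wjcg] add [kfcl,hovt] -> 8 lines: xgpx juvh ltkhj jpq wby kfcl hovt rjh
Hunk 2: at line 1 remove [ltkhj] add [gpk,xee,jpgmu] -> 10 lines: xgpx juvh gpk xee jpgmu jpq wby kfcl hovt rjh
Hunk 3: at line 2 remove [xee,jpgmu,jpq] add [pwu,tnxf] -> 9 lines: xgpx juvh gpk pwu tnxf wby kfcl hovt rjh
Hunk 4: at line 1 remove [gpk,pwu] add [ozw,imh] -> 9 lines: xgpx juvh ozw imh tnxf wby kfcl hovt rjh
Hunk 5: at line 1 remove [juvh,ozw,imh] add [qmd,orcj,kphb] -> 9 lines: xgpx qmd orcj kphb tnxf wby kfcl hovt rjh
Hunk 6: at line 4 remove [tnxf,wby] add [hnvid,pvw,lfau] -> 10 lines: xgpx qmd orcj kphb hnvid pvw lfau kfcl hovt rjh
Hunk 7: at line 1 remove [orcj,kphb] add [gshbw,ckkbn] -> 10 lines: xgpx qmd gshbw ckkbn hnvid pvw lfau kfcl hovt rjh
Final line 1: xgpx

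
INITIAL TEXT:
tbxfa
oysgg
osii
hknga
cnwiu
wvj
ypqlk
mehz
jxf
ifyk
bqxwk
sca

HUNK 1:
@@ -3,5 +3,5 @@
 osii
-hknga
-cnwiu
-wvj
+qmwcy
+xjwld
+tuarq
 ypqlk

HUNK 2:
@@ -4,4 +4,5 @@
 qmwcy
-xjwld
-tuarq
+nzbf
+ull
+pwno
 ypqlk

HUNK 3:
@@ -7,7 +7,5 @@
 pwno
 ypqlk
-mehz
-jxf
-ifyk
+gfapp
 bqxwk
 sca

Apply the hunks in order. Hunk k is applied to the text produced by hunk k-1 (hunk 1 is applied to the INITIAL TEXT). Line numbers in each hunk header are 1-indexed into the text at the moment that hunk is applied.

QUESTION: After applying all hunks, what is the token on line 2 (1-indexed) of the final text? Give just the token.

Hunk 1: at line 3 remove [hknga,cnwiu,wvj] add [qmwcy,xjwld,tuarq] -> 12 lines: tbxfa oysgg osii qmwcy xjwld tuarq ypqlk mehz jxf ifyk bqxwk sca
Hunk 2: at line 4 remove [xjwld,tuarq] add [nzbf,ull,pwno] -> 13 lines: tbxfa oysgg osii qmwcy nzbf ull pwno ypqlk mehz jxf ifyk bqxwk sca
Hunk 3: at line 7 remove [mehz,jxf,ifyk] add [gfapp] -> 11 lines: tbxfa oysgg osii qmwcy nzbf ull pwno ypqlk gfapp bqxwk sca
Final line 2: oysgg

Answer: oysgg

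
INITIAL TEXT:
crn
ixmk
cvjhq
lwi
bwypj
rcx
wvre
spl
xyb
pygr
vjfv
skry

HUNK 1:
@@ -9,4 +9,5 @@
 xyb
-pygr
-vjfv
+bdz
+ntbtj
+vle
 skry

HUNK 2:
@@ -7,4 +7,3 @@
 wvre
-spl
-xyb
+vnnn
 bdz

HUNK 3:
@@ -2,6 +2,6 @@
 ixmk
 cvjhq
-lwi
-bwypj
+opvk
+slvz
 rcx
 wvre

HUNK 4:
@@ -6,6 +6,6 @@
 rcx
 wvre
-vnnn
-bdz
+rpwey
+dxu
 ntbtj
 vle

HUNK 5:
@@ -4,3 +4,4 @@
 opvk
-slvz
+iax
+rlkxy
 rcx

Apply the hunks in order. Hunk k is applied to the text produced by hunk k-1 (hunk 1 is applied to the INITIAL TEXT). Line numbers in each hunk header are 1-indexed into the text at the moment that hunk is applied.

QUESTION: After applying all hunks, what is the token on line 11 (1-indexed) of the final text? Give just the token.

Hunk 1: at line 9 remove [pygr,vjfv] add [bdz,ntbtj,vle] -> 13 lines: crn ixmk cvjhq lwi bwypj rcx wvre spl xyb bdz ntbtj vle skry
Hunk 2: at line 7 remove [spl,xyb] add [vnnn] -> 12 lines: crn ixmk cvjhq lwi bwypj rcx wvre vnnn bdz ntbtj vle skry
Hunk 3: at line 2 remove [lwi,bwypj] add [opvk,slvz] -> 12 lines: crn ixmk cvjhq opvk slvz rcx wvre vnnn bdz ntbtj vle skry
Hunk 4: at line 6 remove [vnnn,bdz] add [rpwey,dxu] -> 12 lines: crn ixmk cvjhq opvk slvz rcx wvre rpwey dxu ntbtj vle skry
Hunk 5: at line 4 remove [slvz] add [iax,rlkxy] -> 13 lines: crn ixmk cvjhq opvk iax rlkxy rcx wvre rpwey dxu ntbtj vle skry
Final line 11: ntbtj

Answer: ntbtj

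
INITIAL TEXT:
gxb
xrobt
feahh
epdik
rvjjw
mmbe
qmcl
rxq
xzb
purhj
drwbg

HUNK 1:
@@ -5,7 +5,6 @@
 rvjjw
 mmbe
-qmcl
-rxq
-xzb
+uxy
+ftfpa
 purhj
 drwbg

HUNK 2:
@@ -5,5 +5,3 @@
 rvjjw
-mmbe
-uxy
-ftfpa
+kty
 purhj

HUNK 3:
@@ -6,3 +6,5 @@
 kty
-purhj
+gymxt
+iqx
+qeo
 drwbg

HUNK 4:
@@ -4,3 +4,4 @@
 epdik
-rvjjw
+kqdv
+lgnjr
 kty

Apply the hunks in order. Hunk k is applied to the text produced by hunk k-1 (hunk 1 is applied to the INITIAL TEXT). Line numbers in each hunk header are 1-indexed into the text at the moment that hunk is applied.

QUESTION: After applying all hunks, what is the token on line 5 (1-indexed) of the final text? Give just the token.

Answer: kqdv

Derivation:
Hunk 1: at line 5 remove [qmcl,rxq,xzb] add [uxy,ftfpa] -> 10 lines: gxb xrobt feahh epdik rvjjw mmbe uxy ftfpa purhj drwbg
Hunk 2: at line 5 remove [mmbe,uxy,ftfpa] add [kty] -> 8 lines: gxb xrobt feahh epdik rvjjw kty purhj drwbg
Hunk 3: at line 6 remove [purhj] add [gymxt,iqx,qeo] -> 10 lines: gxb xrobt feahh epdik rvjjw kty gymxt iqx qeo drwbg
Hunk 4: at line 4 remove [rvjjw] add [kqdv,lgnjr] -> 11 lines: gxb xrobt feahh epdik kqdv lgnjr kty gymxt iqx qeo drwbg
Final line 5: kqdv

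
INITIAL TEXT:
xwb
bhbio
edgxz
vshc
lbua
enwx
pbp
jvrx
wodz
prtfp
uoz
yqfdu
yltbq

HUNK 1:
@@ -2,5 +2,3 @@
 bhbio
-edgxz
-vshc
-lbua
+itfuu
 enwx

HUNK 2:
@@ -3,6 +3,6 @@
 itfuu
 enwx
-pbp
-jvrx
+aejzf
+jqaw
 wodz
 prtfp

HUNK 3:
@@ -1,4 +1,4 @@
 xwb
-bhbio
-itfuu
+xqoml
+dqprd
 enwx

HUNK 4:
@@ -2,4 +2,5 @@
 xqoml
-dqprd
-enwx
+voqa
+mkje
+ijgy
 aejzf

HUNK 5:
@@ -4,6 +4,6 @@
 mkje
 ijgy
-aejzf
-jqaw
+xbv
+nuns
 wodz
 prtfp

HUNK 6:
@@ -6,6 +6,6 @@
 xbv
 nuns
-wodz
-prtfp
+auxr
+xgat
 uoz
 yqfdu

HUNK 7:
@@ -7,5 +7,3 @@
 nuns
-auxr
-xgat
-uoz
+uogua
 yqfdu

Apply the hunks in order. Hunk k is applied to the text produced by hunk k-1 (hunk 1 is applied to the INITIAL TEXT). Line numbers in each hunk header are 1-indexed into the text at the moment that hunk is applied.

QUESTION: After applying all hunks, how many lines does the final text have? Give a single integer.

Hunk 1: at line 2 remove [edgxz,vshc,lbua] add [itfuu] -> 11 lines: xwb bhbio itfuu enwx pbp jvrx wodz prtfp uoz yqfdu yltbq
Hunk 2: at line 3 remove [pbp,jvrx] add [aejzf,jqaw] -> 11 lines: xwb bhbio itfuu enwx aejzf jqaw wodz prtfp uoz yqfdu yltbq
Hunk 3: at line 1 remove [bhbio,itfuu] add [xqoml,dqprd] -> 11 lines: xwb xqoml dqprd enwx aejzf jqaw wodz prtfp uoz yqfdu yltbq
Hunk 4: at line 2 remove [dqprd,enwx] add [voqa,mkje,ijgy] -> 12 lines: xwb xqoml voqa mkje ijgy aejzf jqaw wodz prtfp uoz yqfdu yltbq
Hunk 5: at line 4 remove [aejzf,jqaw] add [xbv,nuns] -> 12 lines: xwb xqoml voqa mkje ijgy xbv nuns wodz prtfp uoz yqfdu yltbq
Hunk 6: at line 6 remove [wodz,prtfp] add [auxr,xgat] -> 12 lines: xwb xqoml voqa mkje ijgy xbv nuns auxr xgat uoz yqfdu yltbq
Hunk 7: at line 7 remove [auxr,xgat,uoz] add [uogua] -> 10 lines: xwb xqoml voqa mkje ijgy xbv nuns uogua yqfdu yltbq
Final line count: 10

Answer: 10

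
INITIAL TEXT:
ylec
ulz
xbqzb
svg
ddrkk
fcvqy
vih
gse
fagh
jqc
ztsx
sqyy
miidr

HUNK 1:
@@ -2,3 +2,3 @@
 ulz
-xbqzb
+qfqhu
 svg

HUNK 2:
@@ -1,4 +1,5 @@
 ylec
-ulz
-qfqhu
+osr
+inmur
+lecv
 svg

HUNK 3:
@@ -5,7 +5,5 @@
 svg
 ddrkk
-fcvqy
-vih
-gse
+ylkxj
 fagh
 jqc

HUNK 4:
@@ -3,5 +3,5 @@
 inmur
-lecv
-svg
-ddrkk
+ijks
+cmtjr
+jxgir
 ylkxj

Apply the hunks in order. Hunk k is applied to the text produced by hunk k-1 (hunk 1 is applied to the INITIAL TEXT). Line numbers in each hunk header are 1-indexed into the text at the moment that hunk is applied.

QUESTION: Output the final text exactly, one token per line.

Answer: ylec
osr
inmur
ijks
cmtjr
jxgir
ylkxj
fagh
jqc
ztsx
sqyy
miidr

Derivation:
Hunk 1: at line 2 remove [xbqzb] add [qfqhu] -> 13 lines: ylec ulz qfqhu svg ddrkk fcvqy vih gse fagh jqc ztsx sqyy miidr
Hunk 2: at line 1 remove [ulz,qfqhu] add [osr,inmur,lecv] -> 14 lines: ylec osr inmur lecv svg ddrkk fcvqy vih gse fagh jqc ztsx sqyy miidr
Hunk 3: at line 5 remove [fcvqy,vih,gse] add [ylkxj] -> 12 lines: ylec osr inmur lecv svg ddrkk ylkxj fagh jqc ztsx sqyy miidr
Hunk 4: at line 3 remove [lecv,svg,ddrkk] add [ijks,cmtjr,jxgir] -> 12 lines: ylec osr inmur ijks cmtjr jxgir ylkxj fagh jqc ztsx sqyy miidr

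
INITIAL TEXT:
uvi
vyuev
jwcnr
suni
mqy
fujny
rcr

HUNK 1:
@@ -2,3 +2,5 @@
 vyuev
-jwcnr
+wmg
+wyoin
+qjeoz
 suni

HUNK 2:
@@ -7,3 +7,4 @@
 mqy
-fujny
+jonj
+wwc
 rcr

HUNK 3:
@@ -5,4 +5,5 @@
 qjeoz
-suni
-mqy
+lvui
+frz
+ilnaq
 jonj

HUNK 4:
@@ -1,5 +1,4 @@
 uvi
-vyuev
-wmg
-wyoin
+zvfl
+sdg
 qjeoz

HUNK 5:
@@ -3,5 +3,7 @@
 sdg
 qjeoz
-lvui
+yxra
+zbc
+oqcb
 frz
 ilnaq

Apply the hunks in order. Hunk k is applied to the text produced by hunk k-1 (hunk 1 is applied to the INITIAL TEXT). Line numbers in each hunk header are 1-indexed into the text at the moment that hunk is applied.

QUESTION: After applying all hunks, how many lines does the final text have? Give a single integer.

Hunk 1: at line 2 remove [jwcnr] add [wmg,wyoin,qjeoz] -> 9 lines: uvi vyuev wmg wyoin qjeoz suni mqy fujny rcr
Hunk 2: at line 7 remove [fujny] add [jonj,wwc] -> 10 lines: uvi vyuev wmg wyoin qjeoz suni mqy jonj wwc rcr
Hunk 3: at line 5 remove [suni,mqy] add [lvui,frz,ilnaq] -> 11 lines: uvi vyuev wmg wyoin qjeoz lvui frz ilnaq jonj wwc rcr
Hunk 4: at line 1 remove [vyuev,wmg,wyoin] add [zvfl,sdg] -> 10 lines: uvi zvfl sdg qjeoz lvui frz ilnaq jonj wwc rcr
Hunk 5: at line 3 remove [lvui] add [yxra,zbc,oqcb] -> 12 lines: uvi zvfl sdg qjeoz yxra zbc oqcb frz ilnaq jonj wwc rcr
Final line count: 12

Answer: 12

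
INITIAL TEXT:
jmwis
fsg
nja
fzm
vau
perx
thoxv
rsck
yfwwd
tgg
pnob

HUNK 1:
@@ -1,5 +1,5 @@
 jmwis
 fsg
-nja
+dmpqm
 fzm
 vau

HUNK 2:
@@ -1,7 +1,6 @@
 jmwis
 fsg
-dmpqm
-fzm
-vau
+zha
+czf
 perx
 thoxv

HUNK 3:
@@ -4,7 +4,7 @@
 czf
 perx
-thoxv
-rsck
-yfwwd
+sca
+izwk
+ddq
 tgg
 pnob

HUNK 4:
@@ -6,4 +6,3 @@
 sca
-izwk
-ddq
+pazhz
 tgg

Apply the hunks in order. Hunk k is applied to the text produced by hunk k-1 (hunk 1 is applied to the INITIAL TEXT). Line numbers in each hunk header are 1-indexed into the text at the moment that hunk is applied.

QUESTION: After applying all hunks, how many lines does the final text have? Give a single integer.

Answer: 9

Derivation:
Hunk 1: at line 1 remove [nja] add [dmpqm] -> 11 lines: jmwis fsg dmpqm fzm vau perx thoxv rsck yfwwd tgg pnob
Hunk 2: at line 1 remove [dmpqm,fzm,vau] add [zha,czf] -> 10 lines: jmwis fsg zha czf perx thoxv rsck yfwwd tgg pnob
Hunk 3: at line 4 remove [thoxv,rsck,yfwwd] add [sca,izwk,ddq] -> 10 lines: jmwis fsg zha czf perx sca izwk ddq tgg pnob
Hunk 4: at line 6 remove [izwk,ddq] add [pazhz] -> 9 lines: jmwis fsg zha czf perx sca pazhz tgg pnob
Final line count: 9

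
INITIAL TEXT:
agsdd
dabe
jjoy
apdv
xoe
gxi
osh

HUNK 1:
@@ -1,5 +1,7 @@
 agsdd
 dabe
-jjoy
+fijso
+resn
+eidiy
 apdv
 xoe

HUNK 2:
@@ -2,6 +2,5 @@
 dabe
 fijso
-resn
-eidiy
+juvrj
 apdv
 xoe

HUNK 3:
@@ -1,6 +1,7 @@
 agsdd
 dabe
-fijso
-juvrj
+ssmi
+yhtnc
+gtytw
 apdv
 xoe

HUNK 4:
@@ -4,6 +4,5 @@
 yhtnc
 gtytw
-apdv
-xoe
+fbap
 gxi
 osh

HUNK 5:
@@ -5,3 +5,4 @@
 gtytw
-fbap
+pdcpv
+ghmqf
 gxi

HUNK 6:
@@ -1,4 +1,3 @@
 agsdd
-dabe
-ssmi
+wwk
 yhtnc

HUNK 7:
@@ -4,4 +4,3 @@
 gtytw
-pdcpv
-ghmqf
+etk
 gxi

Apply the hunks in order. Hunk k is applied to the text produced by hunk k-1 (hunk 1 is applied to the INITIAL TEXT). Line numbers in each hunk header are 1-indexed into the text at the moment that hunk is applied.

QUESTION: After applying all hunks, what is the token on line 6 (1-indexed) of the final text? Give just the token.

Hunk 1: at line 1 remove [jjoy] add [fijso,resn,eidiy] -> 9 lines: agsdd dabe fijso resn eidiy apdv xoe gxi osh
Hunk 2: at line 2 remove [resn,eidiy] add [juvrj] -> 8 lines: agsdd dabe fijso juvrj apdv xoe gxi osh
Hunk 3: at line 1 remove [fijso,juvrj] add [ssmi,yhtnc,gtytw] -> 9 lines: agsdd dabe ssmi yhtnc gtytw apdv xoe gxi osh
Hunk 4: at line 4 remove [apdv,xoe] add [fbap] -> 8 lines: agsdd dabe ssmi yhtnc gtytw fbap gxi osh
Hunk 5: at line 5 remove [fbap] add [pdcpv,ghmqf] -> 9 lines: agsdd dabe ssmi yhtnc gtytw pdcpv ghmqf gxi osh
Hunk 6: at line 1 remove [dabe,ssmi] add [wwk] -> 8 lines: agsdd wwk yhtnc gtytw pdcpv ghmqf gxi osh
Hunk 7: at line 4 remove [pdcpv,ghmqf] add [etk] -> 7 lines: agsdd wwk yhtnc gtytw etk gxi osh
Final line 6: gxi

Answer: gxi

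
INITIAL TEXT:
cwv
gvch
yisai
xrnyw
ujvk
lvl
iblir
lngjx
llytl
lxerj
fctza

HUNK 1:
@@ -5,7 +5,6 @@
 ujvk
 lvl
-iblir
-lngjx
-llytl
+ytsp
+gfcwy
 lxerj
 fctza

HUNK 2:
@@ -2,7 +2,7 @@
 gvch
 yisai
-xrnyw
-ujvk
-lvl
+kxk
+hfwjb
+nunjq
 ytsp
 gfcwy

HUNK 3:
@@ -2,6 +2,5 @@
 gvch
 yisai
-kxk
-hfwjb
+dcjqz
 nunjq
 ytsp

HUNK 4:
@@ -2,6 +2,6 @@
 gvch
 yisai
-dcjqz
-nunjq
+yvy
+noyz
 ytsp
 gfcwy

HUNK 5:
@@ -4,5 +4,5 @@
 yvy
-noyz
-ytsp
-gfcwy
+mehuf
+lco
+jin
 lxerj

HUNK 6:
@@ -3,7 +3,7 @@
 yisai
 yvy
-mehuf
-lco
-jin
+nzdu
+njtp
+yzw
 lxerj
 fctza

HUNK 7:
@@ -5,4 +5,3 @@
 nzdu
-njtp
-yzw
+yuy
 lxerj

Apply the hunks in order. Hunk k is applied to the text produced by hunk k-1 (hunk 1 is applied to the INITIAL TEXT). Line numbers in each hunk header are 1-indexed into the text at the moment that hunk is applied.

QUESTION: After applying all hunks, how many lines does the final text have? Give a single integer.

Answer: 8

Derivation:
Hunk 1: at line 5 remove [iblir,lngjx,llytl] add [ytsp,gfcwy] -> 10 lines: cwv gvch yisai xrnyw ujvk lvl ytsp gfcwy lxerj fctza
Hunk 2: at line 2 remove [xrnyw,ujvk,lvl] add [kxk,hfwjb,nunjq] -> 10 lines: cwv gvch yisai kxk hfwjb nunjq ytsp gfcwy lxerj fctza
Hunk 3: at line 2 remove [kxk,hfwjb] add [dcjqz] -> 9 lines: cwv gvch yisai dcjqz nunjq ytsp gfcwy lxerj fctza
Hunk 4: at line 2 remove [dcjqz,nunjq] add [yvy,noyz] -> 9 lines: cwv gvch yisai yvy noyz ytsp gfcwy lxerj fctza
Hunk 5: at line 4 remove [noyz,ytsp,gfcwy] add [mehuf,lco,jin] -> 9 lines: cwv gvch yisai yvy mehuf lco jin lxerj fctza
Hunk 6: at line 3 remove [mehuf,lco,jin] add [nzdu,njtp,yzw] -> 9 lines: cwv gvch yisai yvy nzdu njtp yzw lxerj fctza
Hunk 7: at line 5 remove [njtp,yzw] add [yuy] -> 8 lines: cwv gvch yisai yvy nzdu yuy lxerj fctza
Final line count: 8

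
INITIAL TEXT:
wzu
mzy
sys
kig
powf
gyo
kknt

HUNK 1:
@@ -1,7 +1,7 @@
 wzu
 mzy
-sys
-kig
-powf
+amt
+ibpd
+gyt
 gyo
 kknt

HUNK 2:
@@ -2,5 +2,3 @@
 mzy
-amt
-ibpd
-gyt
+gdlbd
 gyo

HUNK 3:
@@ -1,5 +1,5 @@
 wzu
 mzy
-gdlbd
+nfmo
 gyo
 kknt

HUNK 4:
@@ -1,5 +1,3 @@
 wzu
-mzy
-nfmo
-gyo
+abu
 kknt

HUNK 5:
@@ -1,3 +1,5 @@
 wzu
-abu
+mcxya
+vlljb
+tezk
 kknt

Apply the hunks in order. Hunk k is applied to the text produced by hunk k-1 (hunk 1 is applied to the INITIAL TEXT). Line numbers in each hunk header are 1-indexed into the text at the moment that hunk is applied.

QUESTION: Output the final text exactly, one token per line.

Answer: wzu
mcxya
vlljb
tezk
kknt

Derivation:
Hunk 1: at line 1 remove [sys,kig,powf] add [amt,ibpd,gyt] -> 7 lines: wzu mzy amt ibpd gyt gyo kknt
Hunk 2: at line 2 remove [amt,ibpd,gyt] add [gdlbd] -> 5 lines: wzu mzy gdlbd gyo kknt
Hunk 3: at line 1 remove [gdlbd] add [nfmo] -> 5 lines: wzu mzy nfmo gyo kknt
Hunk 4: at line 1 remove [mzy,nfmo,gyo] add [abu] -> 3 lines: wzu abu kknt
Hunk 5: at line 1 remove [abu] add [mcxya,vlljb,tezk] -> 5 lines: wzu mcxya vlljb tezk kknt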